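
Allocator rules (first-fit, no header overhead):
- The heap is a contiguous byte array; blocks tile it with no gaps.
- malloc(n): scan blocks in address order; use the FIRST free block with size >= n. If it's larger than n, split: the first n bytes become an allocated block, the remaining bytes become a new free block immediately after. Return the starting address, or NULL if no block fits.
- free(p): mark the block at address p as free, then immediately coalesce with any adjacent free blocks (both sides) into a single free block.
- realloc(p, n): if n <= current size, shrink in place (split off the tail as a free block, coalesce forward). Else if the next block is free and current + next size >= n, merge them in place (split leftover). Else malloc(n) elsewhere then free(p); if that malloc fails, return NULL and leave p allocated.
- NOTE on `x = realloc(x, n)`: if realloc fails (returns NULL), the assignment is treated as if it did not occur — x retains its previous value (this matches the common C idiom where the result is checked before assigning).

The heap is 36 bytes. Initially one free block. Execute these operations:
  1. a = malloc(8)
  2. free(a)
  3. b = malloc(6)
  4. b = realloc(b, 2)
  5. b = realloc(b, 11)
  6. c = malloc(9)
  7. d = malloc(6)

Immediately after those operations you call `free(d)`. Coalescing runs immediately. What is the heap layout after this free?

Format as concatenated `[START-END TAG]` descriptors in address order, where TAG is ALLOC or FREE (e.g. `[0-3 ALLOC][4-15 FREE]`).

Answer: [0-10 ALLOC][11-19 ALLOC][20-35 FREE]

Derivation:
Op 1: a = malloc(8) -> a = 0; heap: [0-7 ALLOC][8-35 FREE]
Op 2: free(a) -> (freed a); heap: [0-35 FREE]
Op 3: b = malloc(6) -> b = 0; heap: [0-5 ALLOC][6-35 FREE]
Op 4: b = realloc(b, 2) -> b = 0; heap: [0-1 ALLOC][2-35 FREE]
Op 5: b = realloc(b, 11) -> b = 0; heap: [0-10 ALLOC][11-35 FREE]
Op 6: c = malloc(9) -> c = 11; heap: [0-10 ALLOC][11-19 ALLOC][20-35 FREE]
Op 7: d = malloc(6) -> d = 20; heap: [0-10 ALLOC][11-19 ALLOC][20-25 ALLOC][26-35 FREE]
free(d): d = 20 -> block [20-25 ALLOC]; mark free, coalesce with adjacent free neighbors -> [0-10 ALLOC][11-19 ALLOC][20-35 FREE]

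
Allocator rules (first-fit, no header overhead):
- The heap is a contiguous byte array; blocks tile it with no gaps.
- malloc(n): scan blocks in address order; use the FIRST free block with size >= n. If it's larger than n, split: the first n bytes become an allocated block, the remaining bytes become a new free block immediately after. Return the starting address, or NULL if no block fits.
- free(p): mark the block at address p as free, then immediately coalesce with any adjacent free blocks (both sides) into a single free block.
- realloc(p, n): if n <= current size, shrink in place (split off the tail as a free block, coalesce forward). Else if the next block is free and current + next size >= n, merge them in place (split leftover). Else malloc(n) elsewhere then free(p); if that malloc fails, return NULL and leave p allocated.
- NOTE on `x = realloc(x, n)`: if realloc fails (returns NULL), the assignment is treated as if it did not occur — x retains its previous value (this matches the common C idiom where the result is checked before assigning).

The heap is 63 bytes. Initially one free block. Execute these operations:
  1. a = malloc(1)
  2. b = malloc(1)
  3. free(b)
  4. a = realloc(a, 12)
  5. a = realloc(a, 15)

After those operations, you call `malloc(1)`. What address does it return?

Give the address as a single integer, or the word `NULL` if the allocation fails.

Answer: 15

Derivation:
Op 1: a = malloc(1) -> a = 0; heap: [0-0 ALLOC][1-62 FREE]
Op 2: b = malloc(1) -> b = 1; heap: [0-0 ALLOC][1-1 ALLOC][2-62 FREE]
Op 3: free(b) -> (freed b); heap: [0-0 ALLOC][1-62 FREE]
Op 4: a = realloc(a, 12) -> a = 0; heap: [0-11 ALLOC][12-62 FREE]
Op 5: a = realloc(a, 15) -> a = 0; heap: [0-14 ALLOC][15-62 FREE]
malloc(1): first-fit scan over [0-14 ALLOC][15-62 FREE] -> 15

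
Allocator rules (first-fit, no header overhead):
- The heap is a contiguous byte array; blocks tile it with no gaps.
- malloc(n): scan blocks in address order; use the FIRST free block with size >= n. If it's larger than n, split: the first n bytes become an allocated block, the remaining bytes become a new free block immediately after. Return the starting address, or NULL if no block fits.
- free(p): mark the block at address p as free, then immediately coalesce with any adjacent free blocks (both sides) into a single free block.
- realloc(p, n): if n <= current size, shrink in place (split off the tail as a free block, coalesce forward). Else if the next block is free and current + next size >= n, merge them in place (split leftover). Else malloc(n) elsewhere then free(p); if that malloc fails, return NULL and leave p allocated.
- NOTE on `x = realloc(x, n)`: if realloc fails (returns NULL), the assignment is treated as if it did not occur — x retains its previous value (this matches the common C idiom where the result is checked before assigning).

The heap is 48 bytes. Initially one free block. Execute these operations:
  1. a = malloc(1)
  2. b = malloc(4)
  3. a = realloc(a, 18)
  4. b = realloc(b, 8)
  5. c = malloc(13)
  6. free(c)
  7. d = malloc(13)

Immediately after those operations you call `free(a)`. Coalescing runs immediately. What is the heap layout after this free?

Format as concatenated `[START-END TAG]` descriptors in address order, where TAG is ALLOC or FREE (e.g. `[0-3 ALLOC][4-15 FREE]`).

Op 1: a = malloc(1) -> a = 0; heap: [0-0 ALLOC][1-47 FREE]
Op 2: b = malloc(4) -> b = 1; heap: [0-0 ALLOC][1-4 ALLOC][5-47 FREE]
Op 3: a = realloc(a, 18) -> a = 5; heap: [0-0 FREE][1-4 ALLOC][5-22 ALLOC][23-47 FREE]
Op 4: b = realloc(b, 8) -> b = 23; heap: [0-4 FREE][5-22 ALLOC][23-30 ALLOC][31-47 FREE]
Op 5: c = malloc(13) -> c = 31; heap: [0-4 FREE][5-22 ALLOC][23-30 ALLOC][31-43 ALLOC][44-47 FREE]
Op 6: free(c) -> (freed c); heap: [0-4 FREE][5-22 ALLOC][23-30 ALLOC][31-47 FREE]
Op 7: d = malloc(13) -> d = 31; heap: [0-4 FREE][5-22 ALLOC][23-30 ALLOC][31-43 ALLOC][44-47 FREE]
free(a): a = 5 -> block [5-22 ALLOC]; mark free, coalesce with adjacent free neighbors -> [0-22 FREE][23-30 ALLOC][31-43 ALLOC][44-47 FREE]

Answer: [0-22 FREE][23-30 ALLOC][31-43 ALLOC][44-47 FREE]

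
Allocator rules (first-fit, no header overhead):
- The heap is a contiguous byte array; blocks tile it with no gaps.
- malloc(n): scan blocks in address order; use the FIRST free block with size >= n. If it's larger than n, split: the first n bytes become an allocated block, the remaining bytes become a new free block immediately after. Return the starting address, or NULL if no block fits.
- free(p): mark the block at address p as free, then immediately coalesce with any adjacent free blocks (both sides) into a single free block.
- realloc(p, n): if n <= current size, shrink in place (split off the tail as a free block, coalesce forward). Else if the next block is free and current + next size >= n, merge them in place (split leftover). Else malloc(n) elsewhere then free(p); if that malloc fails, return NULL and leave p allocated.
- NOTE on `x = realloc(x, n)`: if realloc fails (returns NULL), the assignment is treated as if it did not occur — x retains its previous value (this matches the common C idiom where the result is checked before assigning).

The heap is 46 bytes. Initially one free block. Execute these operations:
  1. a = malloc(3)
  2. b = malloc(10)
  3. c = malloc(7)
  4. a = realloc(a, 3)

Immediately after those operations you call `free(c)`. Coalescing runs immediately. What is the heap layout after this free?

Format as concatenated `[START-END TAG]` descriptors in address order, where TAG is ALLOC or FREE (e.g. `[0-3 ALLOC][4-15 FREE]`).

Answer: [0-2 ALLOC][3-12 ALLOC][13-45 FREE]

Derivation:
Op 1: a = malloc(3) -> a = 0; heap: [0-2 ALLOC][3-45 FREE]
Op 2: b = malloc(10) -> b = 3; heap: [0-2 ALLOC][3-12 ALLOC][13-45 FREE]
Op 3: c = malloc(7) -> c = 13; heap: [0-2 ALLOC][3-12 ALLOC][13-19 ALLOC][20-45 FREE]
Op 4: a = realloc(a, 3) -> a = 0; heap: [0-2 ALLOC][3-12 ALLOC][13-19 ALLOC][20-45 FREE]
free(c): c = 13 -> block [13-19 ALLOC]; mark free, coalesce with adjacent free neighbors -> [0-2 ALLOC][3-12 ALLOC][13-45 FREE]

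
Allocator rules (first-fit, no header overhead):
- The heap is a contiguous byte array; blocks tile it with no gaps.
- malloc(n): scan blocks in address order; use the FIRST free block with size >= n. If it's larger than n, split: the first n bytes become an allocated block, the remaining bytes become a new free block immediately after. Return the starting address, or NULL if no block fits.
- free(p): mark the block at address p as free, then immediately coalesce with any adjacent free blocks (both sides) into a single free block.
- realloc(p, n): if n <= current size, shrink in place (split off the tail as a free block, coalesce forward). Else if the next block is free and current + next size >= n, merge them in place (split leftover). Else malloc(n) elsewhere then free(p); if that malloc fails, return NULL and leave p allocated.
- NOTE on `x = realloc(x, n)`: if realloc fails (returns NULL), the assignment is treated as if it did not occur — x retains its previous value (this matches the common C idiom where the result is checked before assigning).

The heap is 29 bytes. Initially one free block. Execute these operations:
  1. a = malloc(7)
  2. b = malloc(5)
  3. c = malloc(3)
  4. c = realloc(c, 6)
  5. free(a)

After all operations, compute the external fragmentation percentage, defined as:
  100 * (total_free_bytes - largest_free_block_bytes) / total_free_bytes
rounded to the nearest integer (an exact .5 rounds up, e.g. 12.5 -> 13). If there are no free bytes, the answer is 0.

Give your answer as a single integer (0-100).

Op 1: a = malloc(7) -> a = 0; heap: [0-6 ALLOC][7-28 FREE]
Op 2: b = malloc(5) -> b = 7; heap: [0-6 ALLOC][7-11 ALLOC][12-28 FREE]
Op 3: c = malloc(3) -> c = 12; heap: [0-6 ALLOC][7-11 ALLOC][12-14 ALLOC][15-28 FREE]
Op 4: c = realloc(c, 6) -> c = 12; heap: [0-6 ALLOC][7-11 ALLOC][12-17 ALLOC][18-28 FREE]
Op 5: free(a) -> (freed a); heap: [0-6 FREE][7-11 ALLOC][12-17 ALLOC][18-28 FREE]
Free blocks: [7 11] total_free=18 largest=11 -> 100*(18-11)/18 = 700/18 ≈ 38.889 -> rounds to 39

Answer: 39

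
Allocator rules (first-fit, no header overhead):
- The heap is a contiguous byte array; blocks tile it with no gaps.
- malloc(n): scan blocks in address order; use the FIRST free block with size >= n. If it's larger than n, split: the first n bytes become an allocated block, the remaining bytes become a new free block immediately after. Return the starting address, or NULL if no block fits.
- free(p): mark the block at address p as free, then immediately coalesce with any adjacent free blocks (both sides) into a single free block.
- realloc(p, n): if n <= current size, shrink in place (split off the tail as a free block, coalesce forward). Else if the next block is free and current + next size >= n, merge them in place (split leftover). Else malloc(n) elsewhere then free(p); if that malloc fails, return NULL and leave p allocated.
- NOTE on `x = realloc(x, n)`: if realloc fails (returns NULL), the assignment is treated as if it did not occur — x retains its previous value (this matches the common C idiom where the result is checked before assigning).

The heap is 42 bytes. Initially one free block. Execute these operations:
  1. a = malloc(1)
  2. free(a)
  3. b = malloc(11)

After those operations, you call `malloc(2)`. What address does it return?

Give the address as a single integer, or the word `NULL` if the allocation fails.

Answer: 11

Derivation:
Op 1: a = malloc(1) -> a = 0; heap: [0-0 ALLOC][1-41 FREE]
Op 2: free(a) -> (freed a); heap: [0-41 FREE]
Op 3: b = malloc(11) -> b = 0; heap: [0-10 ALLOC][11-41 FREE]
malloc(2): first-fit scan over [0-10 ALLOC][11-41 FREE] -> 11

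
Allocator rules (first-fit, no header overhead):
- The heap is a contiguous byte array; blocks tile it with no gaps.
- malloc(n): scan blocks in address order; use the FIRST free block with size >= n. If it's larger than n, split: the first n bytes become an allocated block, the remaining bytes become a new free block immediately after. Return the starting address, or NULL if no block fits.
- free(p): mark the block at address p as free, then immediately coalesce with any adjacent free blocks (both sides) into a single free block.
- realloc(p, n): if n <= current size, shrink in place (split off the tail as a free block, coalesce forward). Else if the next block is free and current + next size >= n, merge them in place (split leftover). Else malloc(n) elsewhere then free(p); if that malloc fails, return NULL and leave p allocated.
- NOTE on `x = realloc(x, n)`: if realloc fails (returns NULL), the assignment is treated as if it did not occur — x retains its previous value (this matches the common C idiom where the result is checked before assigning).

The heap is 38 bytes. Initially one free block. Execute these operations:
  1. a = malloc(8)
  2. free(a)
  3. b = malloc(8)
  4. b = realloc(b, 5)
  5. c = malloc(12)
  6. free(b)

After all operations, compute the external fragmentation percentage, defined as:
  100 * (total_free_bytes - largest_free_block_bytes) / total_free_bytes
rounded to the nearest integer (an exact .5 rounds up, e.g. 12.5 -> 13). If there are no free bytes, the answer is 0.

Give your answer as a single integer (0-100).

Op 1: a = malloc(8) -> a = 0; heap: [0-7 ALLOC][8-37 FREE]
Op 2: free(a) -> (freed a); heap: [0-37 FREE]
Op 3: b = malloc(8) -> b = 0; heap: [0-7 ALLOC][8-37 FREE]
Op 4: b = realloc(b, 5) -> b = 0; heap: [0-4 ALLOC][5-37 FREE]
Op 5: c = malloc(12) -> c = 5; heap: [0-4 ALLOC][5-16 ALLOC][17-37 FREE]
Op 6: free(b) -> (freed b); heap: [0-4 FREE][5-16 ALLOC][17-37 FREE]
Free blocks: [5 21] total_free=26 largest=21 -> 100*(26-21)/26 = 500/26 ≈ 19.231 -> rounds to 19

Answer: 19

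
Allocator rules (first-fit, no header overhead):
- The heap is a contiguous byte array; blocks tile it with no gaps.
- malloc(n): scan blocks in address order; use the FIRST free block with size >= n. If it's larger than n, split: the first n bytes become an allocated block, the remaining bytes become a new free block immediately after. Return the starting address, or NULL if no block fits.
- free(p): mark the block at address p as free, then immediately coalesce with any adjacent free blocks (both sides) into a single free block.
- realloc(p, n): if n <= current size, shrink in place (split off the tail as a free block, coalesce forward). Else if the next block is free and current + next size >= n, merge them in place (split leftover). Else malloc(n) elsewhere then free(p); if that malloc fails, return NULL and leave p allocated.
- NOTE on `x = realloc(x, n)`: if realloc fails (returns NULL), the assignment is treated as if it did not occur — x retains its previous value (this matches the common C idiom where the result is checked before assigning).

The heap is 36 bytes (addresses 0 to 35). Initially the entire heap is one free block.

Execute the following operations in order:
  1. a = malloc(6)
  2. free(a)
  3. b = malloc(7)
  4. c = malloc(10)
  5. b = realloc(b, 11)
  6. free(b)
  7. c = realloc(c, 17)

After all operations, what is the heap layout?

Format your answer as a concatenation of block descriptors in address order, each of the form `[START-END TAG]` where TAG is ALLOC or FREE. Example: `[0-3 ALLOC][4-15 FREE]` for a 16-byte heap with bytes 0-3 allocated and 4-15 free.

Op 1: a = malloc(6) -> a = 0; heap: [0-5 ALLOC][6-35 FREE]
Op 2: free(a) -> (freed a); heap: [0-35 FREE]
Op 3: b = malloc(7) -> b = 0; heap: [0-6 ALLOC][7-35 FREE]
Op 4: c = malloc(10) -> c = 7; heap: [0-6 ALLOC][7-16 ALLOC][17-35 FREE]
Op 5: b = realloc(b, 11) -> b = 17; heap: [0-6 FREE][7-16 ALLOC][17-27 ALLOC][28-35 FREE]
Op 6: free(b) -> (freed b); heap: [0-6 FREE][7-16 ALLOC][17-35 FREE]
Op 7: c = realloc(c, 17) -> c = 7; heap: [0-6 FREE][7-23 ALLOC][24-35 FREE]

Answer: [0-6 FREE][7-23 ALLOC][24-35 FREE]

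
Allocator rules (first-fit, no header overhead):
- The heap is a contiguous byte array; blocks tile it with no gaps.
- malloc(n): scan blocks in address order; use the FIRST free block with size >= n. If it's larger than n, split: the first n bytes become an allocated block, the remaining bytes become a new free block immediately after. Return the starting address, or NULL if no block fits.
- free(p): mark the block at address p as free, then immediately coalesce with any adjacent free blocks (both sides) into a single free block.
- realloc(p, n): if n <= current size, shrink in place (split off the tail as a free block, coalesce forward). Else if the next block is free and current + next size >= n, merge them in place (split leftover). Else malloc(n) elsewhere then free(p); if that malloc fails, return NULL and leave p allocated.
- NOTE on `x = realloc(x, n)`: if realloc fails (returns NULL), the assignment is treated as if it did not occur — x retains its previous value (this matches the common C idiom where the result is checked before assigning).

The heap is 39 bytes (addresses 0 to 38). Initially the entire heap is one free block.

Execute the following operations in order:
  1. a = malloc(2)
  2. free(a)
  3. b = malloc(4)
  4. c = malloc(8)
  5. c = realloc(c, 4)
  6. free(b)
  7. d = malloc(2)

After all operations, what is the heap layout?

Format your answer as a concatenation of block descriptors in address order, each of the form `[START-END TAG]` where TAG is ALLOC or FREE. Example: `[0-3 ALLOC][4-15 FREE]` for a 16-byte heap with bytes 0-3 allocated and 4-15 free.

Op 1: a = malloc(2) -> a = 0; heap: [0-1 ALLOC][2-38 FREE]
Op 2: free(a) -> (freed a); heap: [0-38 FREE]
Op 3: b = malloc(4) -> b = 0; heap: [0-3 ALLOC][4-38 FREE]
Op 4: c = malloc(8) -> c = 4; heap: [0-3 ALLOC][4-11 ALLOC][12-38 FREE]
Op 5: c = realloc(c, 4) -> c = 4; heap: [0-3 ALLOC][4-7 ALLOC][8-38 FREE]
Op 6: free(b) -> (freed b); heap: [0-3 FREE][4-7 ALLOC][8-38 FREE]
Op 7: d = malloc(2) -> d = 0; heap: [0-1 ALLOC][2-3 FREE][4-7 ALLOC][8-38 FREE]

Answer: [0-1 ALLOC][2-3 FREE][4-7 ALLOC][8-38 FREE]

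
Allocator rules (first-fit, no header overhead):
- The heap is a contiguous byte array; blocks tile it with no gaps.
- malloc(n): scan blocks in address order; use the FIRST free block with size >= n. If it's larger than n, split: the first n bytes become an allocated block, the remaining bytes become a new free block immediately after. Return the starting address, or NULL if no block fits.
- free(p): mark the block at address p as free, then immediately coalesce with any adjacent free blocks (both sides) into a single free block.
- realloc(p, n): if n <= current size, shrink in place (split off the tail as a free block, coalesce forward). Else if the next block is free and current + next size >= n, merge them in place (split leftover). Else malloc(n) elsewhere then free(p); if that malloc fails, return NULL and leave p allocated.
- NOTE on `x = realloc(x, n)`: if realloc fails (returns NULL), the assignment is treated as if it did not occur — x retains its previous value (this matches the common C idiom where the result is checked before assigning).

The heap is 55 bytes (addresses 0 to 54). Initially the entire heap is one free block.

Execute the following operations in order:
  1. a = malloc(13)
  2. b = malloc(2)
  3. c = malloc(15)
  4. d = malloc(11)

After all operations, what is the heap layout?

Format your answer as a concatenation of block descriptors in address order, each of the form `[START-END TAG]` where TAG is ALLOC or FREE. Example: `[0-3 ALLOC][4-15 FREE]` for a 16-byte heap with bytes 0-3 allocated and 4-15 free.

Answer: [0-12 ALLOC][13-14 ALLOC][15-29 ALLOC][30-40 ALLOC][41-54 FREE]

Derivation:
Op 1: a = malloc(13) -> a = 0; heap: [0-12 ALLOC][13-54 FREE]
Op 2: b = malloc(2) -> b = 13; heap: [0-12 ALLOC][13-14 ALLOC][15-54 FREE]
Op 3: c = malloc(15) -> c = 15; heap: [0-12 ALLOC][13-14 ALLOC][15-29 ALLOC][30-54 FREE]
Op 4: d = malloc(11) -> d = 30; heap: [0-12 ALLOC][13-14 ALLOC][15-29 ALLOC][30-40 ALLOC][41-54 FREE]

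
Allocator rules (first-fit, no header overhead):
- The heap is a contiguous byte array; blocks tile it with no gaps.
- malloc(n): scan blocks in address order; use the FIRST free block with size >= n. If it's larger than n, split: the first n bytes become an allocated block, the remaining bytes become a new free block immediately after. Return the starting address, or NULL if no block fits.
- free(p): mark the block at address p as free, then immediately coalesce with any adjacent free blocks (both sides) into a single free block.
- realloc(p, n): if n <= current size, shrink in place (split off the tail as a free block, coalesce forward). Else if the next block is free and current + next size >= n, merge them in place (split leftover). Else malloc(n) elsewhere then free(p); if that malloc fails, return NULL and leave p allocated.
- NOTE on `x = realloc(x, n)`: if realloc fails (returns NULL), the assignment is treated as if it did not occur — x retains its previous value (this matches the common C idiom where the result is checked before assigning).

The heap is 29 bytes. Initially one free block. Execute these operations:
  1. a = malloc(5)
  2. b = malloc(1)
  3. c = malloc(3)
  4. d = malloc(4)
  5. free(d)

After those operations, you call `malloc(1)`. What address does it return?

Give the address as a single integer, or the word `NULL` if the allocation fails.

Op 1: a = malloc(5) -> a = 0; heap: [0-4 ALLOC][5-28 FREE]
Op 2: b = malloc(1) -> b = 5; heap: [0-4 ALLOC][5-5 ALLOC][6-28 FREE]
Op 3: c = malloc(3) -> c = 6; heap: [0-4 ALLOC][5-5 ALLOC][6-8 ALLOC][9-28 FREE]
Op 4: d = malloc(4) -> d = 9; heap: [0-4 ALLOC][5-5 ALLOC][6-8 ALLOC][9-12 ALLOC][13-28 FREE]
Op 5: free(d) -> (freed d); heap: [0-4 ALLOC][5-5 ALLOC][6-8 ALLOC][9-28 FREE]
malloc(1): first-fit scan over [0-4 ALLOC][5-5 ALLOC][6-8 ALLOC][9-28 FREE] -> 9

Answer: 9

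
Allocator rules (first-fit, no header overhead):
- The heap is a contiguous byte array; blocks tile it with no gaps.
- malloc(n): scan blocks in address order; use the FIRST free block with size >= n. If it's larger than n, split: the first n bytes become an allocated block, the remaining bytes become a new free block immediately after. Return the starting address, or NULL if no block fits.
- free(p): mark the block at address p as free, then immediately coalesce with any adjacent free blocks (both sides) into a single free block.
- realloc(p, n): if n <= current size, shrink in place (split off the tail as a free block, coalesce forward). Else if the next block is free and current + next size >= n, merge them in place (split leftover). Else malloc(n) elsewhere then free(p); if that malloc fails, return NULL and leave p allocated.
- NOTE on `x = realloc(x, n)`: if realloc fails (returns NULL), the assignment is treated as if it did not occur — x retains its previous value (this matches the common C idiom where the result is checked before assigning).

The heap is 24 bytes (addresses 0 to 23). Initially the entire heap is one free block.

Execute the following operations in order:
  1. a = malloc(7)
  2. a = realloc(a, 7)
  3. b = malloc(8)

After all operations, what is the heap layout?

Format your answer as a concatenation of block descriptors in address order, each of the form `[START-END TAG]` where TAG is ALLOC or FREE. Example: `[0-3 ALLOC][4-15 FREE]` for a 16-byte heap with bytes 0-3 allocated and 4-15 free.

Op 1: a = malloc(7) -> a = 0; heap: [0-6 ALLOC][7-23 FREE]
Op 2: a = realloc(a, 7) -> a = 0; heap: [0-6 ALLOC][7-23 FREE]
Op 3: b = malloc(8) -> b = 7; heap: [0-6 ALLOC][7-14 ALLOC][15-23 FREE]

Answer: [0-6 ALLOC][7-14 ALLOC][15-23 FREE]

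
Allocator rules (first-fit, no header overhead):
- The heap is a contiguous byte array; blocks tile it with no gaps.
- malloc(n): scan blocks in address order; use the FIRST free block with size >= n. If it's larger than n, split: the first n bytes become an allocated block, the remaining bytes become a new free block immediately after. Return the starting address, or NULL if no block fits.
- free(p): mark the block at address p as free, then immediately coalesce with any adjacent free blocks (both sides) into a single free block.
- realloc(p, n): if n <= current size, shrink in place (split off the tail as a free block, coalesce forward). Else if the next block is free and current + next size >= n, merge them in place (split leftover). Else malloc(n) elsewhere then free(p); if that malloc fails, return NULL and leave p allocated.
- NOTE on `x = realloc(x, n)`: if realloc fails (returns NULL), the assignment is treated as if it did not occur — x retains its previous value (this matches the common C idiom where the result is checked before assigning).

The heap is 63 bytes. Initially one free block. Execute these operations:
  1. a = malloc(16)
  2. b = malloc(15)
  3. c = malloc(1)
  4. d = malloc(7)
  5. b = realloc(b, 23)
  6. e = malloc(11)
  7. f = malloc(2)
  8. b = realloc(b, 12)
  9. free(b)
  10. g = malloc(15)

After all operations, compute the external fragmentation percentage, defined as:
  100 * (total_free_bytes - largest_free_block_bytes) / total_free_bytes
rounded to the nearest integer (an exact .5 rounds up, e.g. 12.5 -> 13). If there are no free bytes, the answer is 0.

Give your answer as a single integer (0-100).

Op 1: a = malloc(16) -> a = 0; heap: [0-15 ALLOC][16-62 FREE]
Op 2: b = malloc(15) -> b = 16; heap: [0-15 ALLOC][16-30 ALLOC][31-62 FREE]
Op 3: c = malloc(1) -> c = 31; heap: [0-15 ALLOC][16-30 ALLOC][31-31 ALLOC][32-62 FREE]
Op 4: d = malloc(7) -> d = 32; heap: [0-15 ALLOC][16-30 ALLOC][31-31 ALLOC][32-38 ALLOC][39-62 FREE]
Op 5: b = realloc(b, 23) -> b = 39; heap: [0-15 ALLOC][16-30 FREE][31-31 ALLOC][32-38 ALLOC][39-61 ALLOC][62-62 FREE]
Op 6: e = malloc(11) -> e = 16; heap: [0-15 ALLOC][16-26 ALLOC][27-30 FREE][31-31 ALLOC][32-38 ALLOC][39-61 ALLOC][62-62 FREE]
Op 7: f = malloc(2) -> f = 27; heap: [0-15 ALLOC][16-26 ALLOC][27-28 ALLOC][29-30 FREE][31-31 ALLOC][32-38 ALLOC][39-61 ALLOC][62-62 FREE]
Op 8: b = realloc(b, 12) -> b = 39; heap: [0-15 ALLOC][16-26 ALLOC][27-28 ALLOC][29-30 FREE][31-31 ALLOC][32-38 ALLOC][39-50 ALLOC][51-62 FREE]
Op 9: free(b) -> (freed b); heap: [0-15 ALLOC][16-26 ALLOC][27-28 ALLOC][29-30 FREE][31-31 ALLOC][32-38 ALLOC][39-62 FREE]
Op 10: g = malloc(15) -> g = 39; heap: [0-15 ALLOC][16-26 ALLOC][27-28 ALLOC][29-30 FREE][31-31 ALLOC][32-38 ALLOC][39-53 ALLOC][54-62 FREE]
Free blocks: [2 9] total_free=11 largest=9 -> 100*(11-9)/11 = 200/11 ≈ 18.182 -> rounds to 18

Answer: 18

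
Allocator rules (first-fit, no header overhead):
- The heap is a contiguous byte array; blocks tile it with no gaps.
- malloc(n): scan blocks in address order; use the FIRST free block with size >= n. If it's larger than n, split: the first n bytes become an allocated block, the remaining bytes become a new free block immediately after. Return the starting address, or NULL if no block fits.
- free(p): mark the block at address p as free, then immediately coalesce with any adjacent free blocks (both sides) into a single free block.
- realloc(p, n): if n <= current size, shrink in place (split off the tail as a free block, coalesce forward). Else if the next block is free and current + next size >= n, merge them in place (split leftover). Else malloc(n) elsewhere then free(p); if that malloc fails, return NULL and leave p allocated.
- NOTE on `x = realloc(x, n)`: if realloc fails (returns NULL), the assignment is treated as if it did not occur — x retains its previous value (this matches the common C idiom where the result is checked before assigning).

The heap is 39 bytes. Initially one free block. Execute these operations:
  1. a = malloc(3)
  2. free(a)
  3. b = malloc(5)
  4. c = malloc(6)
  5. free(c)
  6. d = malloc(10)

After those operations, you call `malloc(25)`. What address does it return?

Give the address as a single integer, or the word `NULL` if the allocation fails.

Op 1: a = malloc(3) -> a = 0; heap: [0-2 ALLOC][3-38 FREE]
Op 2: free(a) -> (freed a); heap: [0-38 FREE]
Op 3: b = malloc(5) -> b = 0; heap: [0-4 ALLOC][5-38 FREE]
Op 4: c = malloc(6) -> c = 5; heap: [0-4 ALLOC][5-10 ALLOC][11-38 FREE]
Op 5: free(c) -> (freed c); heap: [0-4 ALLOC][5-38 FREE]
Op 6: d = malloc(10) -> d = 5; heap: [0-4 ALLOC][5-14 ALLOC][15-38 FREE]
malloc(25): first-fit scan over [0-4 ALLOC][5-14 ALLOC][15-38 FREE] -> NULL

Answer: NULL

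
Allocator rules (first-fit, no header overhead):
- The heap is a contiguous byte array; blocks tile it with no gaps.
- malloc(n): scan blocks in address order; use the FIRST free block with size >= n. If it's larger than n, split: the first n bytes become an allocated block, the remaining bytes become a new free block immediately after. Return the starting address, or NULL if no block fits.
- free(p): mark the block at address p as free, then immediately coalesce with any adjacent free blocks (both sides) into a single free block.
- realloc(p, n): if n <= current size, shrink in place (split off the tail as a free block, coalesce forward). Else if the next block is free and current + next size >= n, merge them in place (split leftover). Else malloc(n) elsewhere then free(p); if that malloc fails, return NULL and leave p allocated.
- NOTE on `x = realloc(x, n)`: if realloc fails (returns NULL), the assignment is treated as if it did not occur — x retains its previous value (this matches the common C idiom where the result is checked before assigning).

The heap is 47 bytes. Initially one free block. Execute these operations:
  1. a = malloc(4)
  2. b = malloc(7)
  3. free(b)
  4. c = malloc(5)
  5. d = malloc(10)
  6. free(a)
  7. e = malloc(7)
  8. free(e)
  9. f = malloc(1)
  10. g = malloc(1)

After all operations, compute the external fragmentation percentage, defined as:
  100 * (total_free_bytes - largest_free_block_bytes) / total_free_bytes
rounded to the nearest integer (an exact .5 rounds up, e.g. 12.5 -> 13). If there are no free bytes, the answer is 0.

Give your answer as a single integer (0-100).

Op 1: a = malloc(4) -> a = 0; heap: [0-3 ALLOC][4-46 FREE]
Op 2: b = malloc(7) -> b = 4; heap: [0-3 ALLOC][4-10 ALLOC][11-46 FREE]
Op 3: free(b) -> (freed b); heap: [0-3 ALLOC][4-46 FREE]
Op 4: c = malloc(5) -> c = 4; heap: [0-3 ALLOC][4-8 ALLOC][9-46 FREE]
Op 5: d = malloc(10) -> d = 9; heap: [0-3 ALLOC][4-8 ALLOC][9-18 ALLOC][19-46 FREE]
Op 6: free(a) -> (freed a); heap: [0-3 FREE][4-8 ALLOC][9-18 ALLOC][19-46 FREE]
Op 7: e = malloc(7) -> e = 19; heap: [0-3 FREE][4-8 ALLOC][9-18 ALLOC][19-25 ALLOC][26-46 FREE]
Op 8: free(e) -> (freed e); heap: [0-3 FREE][4-8 ALLOC][9-18 ALLOC][19-46 FREE]
Op 9: f = malloc(1) -> f = 0; heap: [0-0 ALLOC][1-3 FREE][4-8 ALLOC][9-18 ALLOC][19-46 FREE]
Op 10: g = malloc(1) -> g = 1; heap: [0-0 ALLOC][1-1 ALLOC][2-3 FREE][4-8 ALLOC][9-18 ALLOC][19-46 FREE]
Free blocks: [2 28] total_free=30 largest=28 -> 100*(30-28)/30 = 200/30 ≈ 6.667 -> rounds to 7

Answer: 7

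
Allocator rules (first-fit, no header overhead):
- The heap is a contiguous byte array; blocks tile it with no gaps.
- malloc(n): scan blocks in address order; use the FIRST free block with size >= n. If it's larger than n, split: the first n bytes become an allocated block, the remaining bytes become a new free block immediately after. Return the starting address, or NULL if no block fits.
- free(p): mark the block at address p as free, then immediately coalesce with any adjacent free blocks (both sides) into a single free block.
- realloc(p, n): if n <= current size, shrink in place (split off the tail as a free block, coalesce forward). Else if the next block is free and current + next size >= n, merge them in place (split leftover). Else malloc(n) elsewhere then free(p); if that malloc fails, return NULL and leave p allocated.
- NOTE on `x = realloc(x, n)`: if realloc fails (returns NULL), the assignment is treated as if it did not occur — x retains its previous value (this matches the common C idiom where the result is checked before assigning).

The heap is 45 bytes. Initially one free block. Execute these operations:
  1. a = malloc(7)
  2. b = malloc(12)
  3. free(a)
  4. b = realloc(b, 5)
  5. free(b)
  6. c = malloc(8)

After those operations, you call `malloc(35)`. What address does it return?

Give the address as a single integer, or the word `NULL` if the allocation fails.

Answer: 8

Derivation:
Op 1: a = malloc(7) -> a = 0; heap: [0-6 ALLOC][7-44 FREE]
Op 2: b = malloc(12) -> b = 7; heap: [0-6 ALLOC][7-18 ALLOC][19-44 FREE]
Op 3: free(a) -> (freed a); heap: [0-6 FREE][7-18 ALLOC][19-44 FREE]
Op 4: b = realloc(b, 5) -> b = 7; heap: [0-6 FREE][7-11 ALLOC][12-44 FREE]
Op 5: free(b) -> (freed b); heap: [0-44 FREE]
Op 6: c = malloc(8) -> c = 0; heap: [0-7 ALLOC][8-44 FREE]
malloc(35): first-fit scan over [0-7 ALLOC][8-44 FREE] -> 8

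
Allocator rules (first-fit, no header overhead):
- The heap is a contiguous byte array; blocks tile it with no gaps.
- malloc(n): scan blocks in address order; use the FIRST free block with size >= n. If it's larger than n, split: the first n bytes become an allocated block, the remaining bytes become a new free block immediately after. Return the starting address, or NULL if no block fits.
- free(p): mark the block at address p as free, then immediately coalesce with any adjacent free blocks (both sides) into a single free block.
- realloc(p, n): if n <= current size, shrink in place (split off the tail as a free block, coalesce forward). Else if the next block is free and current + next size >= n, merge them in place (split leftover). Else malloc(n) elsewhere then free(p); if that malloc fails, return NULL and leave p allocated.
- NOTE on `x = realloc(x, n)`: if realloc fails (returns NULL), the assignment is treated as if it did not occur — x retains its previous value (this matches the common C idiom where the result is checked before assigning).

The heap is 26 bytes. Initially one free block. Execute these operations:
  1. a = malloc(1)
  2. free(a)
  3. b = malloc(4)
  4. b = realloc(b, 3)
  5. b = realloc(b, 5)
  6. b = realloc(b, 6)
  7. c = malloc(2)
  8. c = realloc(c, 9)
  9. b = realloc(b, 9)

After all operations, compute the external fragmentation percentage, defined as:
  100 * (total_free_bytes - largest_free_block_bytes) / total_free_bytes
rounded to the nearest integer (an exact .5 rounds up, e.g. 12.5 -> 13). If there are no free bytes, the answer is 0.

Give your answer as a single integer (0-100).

Answer: 25

Derivation:
Op 1: a = malloc(1) -> a = 0; heap: [0-0 ALLOC][1-25 FREE]
Op 2: free(a) -> (freed a); heap: [0-25 FREE]
Op 3: b = malloc(4) -> b = 0; heap: [0-3 ALLOC][4-25 FREE]
Op 4: b = realloc(b, 3) -> b = 0; heap: [0-2 ALLOC][3-25 FREE]
Op 5: b = realloc(b, 5) -> b = 0; heap: [0-4 ALLOC][5-25 FREE]
Op 6: b = realloc(b, 6) -> b = 0; heap: [0-5 ALLOC][6-25 FREE]
Op 7: c = malloc(2) -> c = 6; heap: [0-5 ALLOC][6-7 ALLOC][8-25 FREE]
Op 8: c = realloc(c, 9) -> c = 6; heap: [0-5 ALLOC][6-14 ALLOC][15-25 FREE]
Op 9: b = realloc(b, 9) -> b = 15; heap: [0-5 FREE][6-14 ALLOC][15-23 ALLOC][24-25 FREE]
Free blocks: [6 2] total_free=8 largest=6 -> 100*(8-6)/8 = 200/8 = 25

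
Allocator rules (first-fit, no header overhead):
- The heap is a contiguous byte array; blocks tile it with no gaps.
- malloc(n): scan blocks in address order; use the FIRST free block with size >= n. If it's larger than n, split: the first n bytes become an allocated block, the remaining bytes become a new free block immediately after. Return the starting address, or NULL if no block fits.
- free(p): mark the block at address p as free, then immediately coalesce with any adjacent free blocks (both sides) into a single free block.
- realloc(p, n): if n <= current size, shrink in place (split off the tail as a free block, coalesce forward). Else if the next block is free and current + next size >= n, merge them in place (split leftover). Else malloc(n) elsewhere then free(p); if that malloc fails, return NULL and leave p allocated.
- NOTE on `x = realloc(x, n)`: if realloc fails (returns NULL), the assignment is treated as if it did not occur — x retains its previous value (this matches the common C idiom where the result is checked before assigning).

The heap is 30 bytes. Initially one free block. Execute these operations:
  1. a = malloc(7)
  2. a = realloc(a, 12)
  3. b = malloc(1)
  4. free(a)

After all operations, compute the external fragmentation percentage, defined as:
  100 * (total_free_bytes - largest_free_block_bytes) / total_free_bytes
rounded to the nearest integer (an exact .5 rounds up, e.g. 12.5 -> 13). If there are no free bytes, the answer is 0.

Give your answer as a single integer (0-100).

Answer: 41

Derivation:
Op 1: a = malloc(7) -> a = 0; heap: [0-6 ALLOC][7-29 FREE]
Op 2: a = realloc(a, 12) -> a = 0; heap: [0-11 ALLOC][12-29 FREE]
Op 3: b = malloc(1) -> b = 12; heap: [0-11 ALLOC][12-12 ALLOC][13-29 FREE]
Op 4: free(a) -> (freed a); heap: [0-11 FREE][12-12 ALLOC][13-29 FREE]
Free blocks: [12 17] total_free=29 largest=17 -> 100*(29-17)/29 = 1200/29 ≈ 41.379 -> rounds to 41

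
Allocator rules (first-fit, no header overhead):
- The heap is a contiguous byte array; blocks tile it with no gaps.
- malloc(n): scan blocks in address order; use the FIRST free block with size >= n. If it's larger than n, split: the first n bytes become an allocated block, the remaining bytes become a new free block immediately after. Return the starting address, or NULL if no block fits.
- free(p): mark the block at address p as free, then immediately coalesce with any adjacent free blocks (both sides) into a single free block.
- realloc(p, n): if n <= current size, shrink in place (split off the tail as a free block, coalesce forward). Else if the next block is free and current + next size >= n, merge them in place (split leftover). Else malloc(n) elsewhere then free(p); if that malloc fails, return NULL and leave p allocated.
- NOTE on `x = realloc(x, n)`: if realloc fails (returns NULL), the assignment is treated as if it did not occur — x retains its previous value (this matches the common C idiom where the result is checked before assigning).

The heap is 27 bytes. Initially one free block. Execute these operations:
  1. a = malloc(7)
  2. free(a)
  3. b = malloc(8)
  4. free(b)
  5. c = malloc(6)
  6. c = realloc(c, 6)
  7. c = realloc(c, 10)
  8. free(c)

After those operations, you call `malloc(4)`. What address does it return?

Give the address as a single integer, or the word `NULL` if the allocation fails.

Answer: 0

Derivation:
Op 1: a = malloc(7) -> a = 0; heap: [0-6 ALLOC][7-26 FREE]
Op 2: free(a) -> (freed a); heap: [0-26 FREE]
Op 3: b = malloc(8) -> b = 0; heap: [0-7 ALLOC][8-26 FREE]
Op 4: free(b) -> (freed b); heap: [0-26 FREE]
Op 5: c = malloc(6) -> c = 0; heap: [0-5 ALLOC][6-26 FREE]
Op 6: c = realloc(c, 6) -> c = 0; heap: [0-5 ALLOC][6-26 FREE]
Op 7: c = realloc(c, 10) -> c = 0; heap: [0-9 ALLOC][10-26 FREE]
Op 8: free(c) -> (freed c); heap: [0-26 FREE]
malloc(4): first-fit scan over [0-26 FREE] -> 0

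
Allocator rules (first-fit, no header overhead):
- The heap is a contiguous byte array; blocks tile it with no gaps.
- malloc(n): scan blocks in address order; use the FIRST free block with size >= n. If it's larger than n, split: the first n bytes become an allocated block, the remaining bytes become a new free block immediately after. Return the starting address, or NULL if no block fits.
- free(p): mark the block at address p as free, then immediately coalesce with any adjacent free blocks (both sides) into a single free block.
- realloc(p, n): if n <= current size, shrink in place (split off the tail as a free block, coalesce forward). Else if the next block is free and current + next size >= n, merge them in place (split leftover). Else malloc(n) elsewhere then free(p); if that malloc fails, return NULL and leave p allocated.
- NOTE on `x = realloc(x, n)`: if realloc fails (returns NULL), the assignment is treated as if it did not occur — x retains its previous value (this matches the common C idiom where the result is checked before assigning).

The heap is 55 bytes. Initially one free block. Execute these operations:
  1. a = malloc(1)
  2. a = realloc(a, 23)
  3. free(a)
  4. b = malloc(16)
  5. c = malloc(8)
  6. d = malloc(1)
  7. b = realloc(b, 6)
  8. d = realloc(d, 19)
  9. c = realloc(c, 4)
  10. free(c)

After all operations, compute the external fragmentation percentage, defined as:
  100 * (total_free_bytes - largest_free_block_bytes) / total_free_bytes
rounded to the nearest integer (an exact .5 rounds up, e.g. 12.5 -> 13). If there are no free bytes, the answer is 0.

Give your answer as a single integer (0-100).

Op 1: a = malloc(1) -> a = 0; heap: [0-0 ALLOC][1-54 FREE]
Op 2: a = realloc(a, 23) -> a = 0; heap: [0-22 ALLOC][23-54 FREE]
Op 3: free(a) -> (freed a); heap: [0-54 FREE]
Op 4: b = malloc(16) -> b = 0; heap: [0-15 ALLOC][16-54 FREE]
Op 5: c = malloc(8) -> c = 16; heap: [0-15 ALLOC][16-23 ALLOC][24-54 FREE]
Op 6: d = malloc(1) -> d = 24; heap: [0-15 ALLOC][16-23 ALLOC][24-24 ALLOC][25-54 FREE]
Op 7: b = realloc(b, 6) -> b = 0; heap: [0-5 ALLOC][6-15 FREE][16-23 ALLOC][24-24 ALLOC][25-54 FREE]
Op 8: d = realloc(d, 19) -> d = 24; heap: [0-5 ALLOC][6-15 FREE][16-23 ALLOC][24-42 ALLOC][43-54 FREE]
Op 9: c = realloc(c, 4) -> c = 16; heap: [0-5 ALLOC][6-15 FREE][16-19 ALLOC][20-23 FREE][24-42 ALLOC][43-54 FREE]
Op 10: free(c) -> (freed c); heap: [0-5 ALLOC][6-23 FREE][24-42 ALLOC][43-54 FREE]
Free blocks: [18 12] total_free=30 largest=18 -> 100*(30-18)/30 = 1200/30 = 40

Answer: 40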